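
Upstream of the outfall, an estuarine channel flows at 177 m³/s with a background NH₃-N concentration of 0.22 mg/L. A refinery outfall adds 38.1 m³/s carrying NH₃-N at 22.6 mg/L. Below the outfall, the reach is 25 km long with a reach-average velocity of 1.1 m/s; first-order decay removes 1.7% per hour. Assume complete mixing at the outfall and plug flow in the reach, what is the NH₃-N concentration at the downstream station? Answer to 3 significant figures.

Conservation of mass: C = (177.0·0.2200 + 38.10·22.60) / 215.1 = 900.0/215.1 = 4.184 mg/L.
Travel time t = 25·1000 / 1.1 = 22730 s = 6.313 h.
1.7%/h lost → k = −ln(1 − 0.017) = 0.01715 h⁻¹.
After decay, C = 4.184 × e^(−kt) = 4.184 × 0.8974 = 3.755 mg/L.

3.75 mg/L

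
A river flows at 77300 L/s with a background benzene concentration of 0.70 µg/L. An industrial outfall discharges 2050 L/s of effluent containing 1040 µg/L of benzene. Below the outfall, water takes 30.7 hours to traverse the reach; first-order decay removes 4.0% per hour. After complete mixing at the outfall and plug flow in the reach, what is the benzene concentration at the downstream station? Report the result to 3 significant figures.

7.87 µg/L

After mixing, C = (77300·0.7000 + 2050·1040) / 79350 = 2186000/79350 = 27.55 µg/L.
4.0%/h lost → k = −ln(1 − 0.04) = 0.04082 h⁻¹.
After decay, C = 27.55 × e^(−kt) = 27.55 × 0.2856 = 7.868 µg/L.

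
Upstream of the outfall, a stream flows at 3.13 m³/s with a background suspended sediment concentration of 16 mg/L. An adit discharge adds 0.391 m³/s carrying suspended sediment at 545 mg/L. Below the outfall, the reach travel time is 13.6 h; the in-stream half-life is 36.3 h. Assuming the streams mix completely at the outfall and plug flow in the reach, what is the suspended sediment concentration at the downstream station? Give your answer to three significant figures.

57.6 mg/L

Mixed concentration C = ΣQC/ΣQ = (3.130·16.00 + 0.3910·545.0) / 3.521 = 263.2/3.521 = 74.74 mg/L.
Half-life 36.3 h → k = ln 2 / 36.3 = 0.01909 h⁻¹ = 0.4583 d⁻¹.
Decay over the reach: 74.74·exp(−kt) = 74.74·0.7713 = 57.65 mg/L.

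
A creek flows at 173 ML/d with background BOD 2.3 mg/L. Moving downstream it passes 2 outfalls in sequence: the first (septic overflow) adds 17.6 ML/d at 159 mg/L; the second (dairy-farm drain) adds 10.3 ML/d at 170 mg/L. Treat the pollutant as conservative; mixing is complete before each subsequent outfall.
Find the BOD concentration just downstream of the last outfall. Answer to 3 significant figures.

24.6 mg/L

After outfall 1: Q = 173.0 + 17.60 = 190.6 ML/d; C = (173.0·2.300 + 17.60·159.0)/190.6 = 16.77 mg/L.
After outfall 2: Q = 190.6 + 10.30 = 200.9 ML/d; C = (190.6·16.77 + 10.30·170.0)/200.9 = 24.63 mg/L.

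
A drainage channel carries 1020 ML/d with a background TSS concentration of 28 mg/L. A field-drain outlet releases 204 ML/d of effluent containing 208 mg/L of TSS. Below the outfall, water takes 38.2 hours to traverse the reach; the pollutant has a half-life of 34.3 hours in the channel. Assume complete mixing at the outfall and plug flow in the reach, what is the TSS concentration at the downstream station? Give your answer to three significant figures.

Mass balance: C = (1020·28.00 + 204.0·208.0) / 1224 = 70990/1224 = 58.00 mg/L.
Half-life 34.3 h → k = ln 2 / 34.3 = 0.02021 h⁻¹ = 0.4850 d⁻¹.
After decay, C = 58.00 × e^(−kt) = 58.00 × 0.4621 = 26.80 mg/L.

26.8 mg/L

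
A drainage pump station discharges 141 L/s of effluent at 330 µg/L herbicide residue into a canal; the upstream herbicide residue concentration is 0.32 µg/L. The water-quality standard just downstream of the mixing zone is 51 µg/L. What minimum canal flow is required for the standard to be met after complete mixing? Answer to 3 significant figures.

776 L/s

Set C_mix = 51: (Q·0.3200 + 141.0·330.0) / (Q + 141.0) = 51
→ Q = 141.0·(330.0 − 51)/(51 − 0.3200) = 776.2 L/s.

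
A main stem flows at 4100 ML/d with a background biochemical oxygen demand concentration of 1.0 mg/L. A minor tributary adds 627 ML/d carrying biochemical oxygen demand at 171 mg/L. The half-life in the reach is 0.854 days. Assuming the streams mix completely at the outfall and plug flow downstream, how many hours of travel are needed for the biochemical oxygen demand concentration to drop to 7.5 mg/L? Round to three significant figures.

33.8 h

Mixed concentration C = ΣQC/ΣQ = (4100·1.000 + 627.0·171.0) / 4727 = 111300/4727 = 23.55 mg/L.
Half-life 0.854 d → k = ln 2 / 0.854 = 0.8116 d⁻¹.
23.55·exp(−k·t) = 7.5 → t = ln(23.55/7.5)/k = 121800 s = 33.83 h.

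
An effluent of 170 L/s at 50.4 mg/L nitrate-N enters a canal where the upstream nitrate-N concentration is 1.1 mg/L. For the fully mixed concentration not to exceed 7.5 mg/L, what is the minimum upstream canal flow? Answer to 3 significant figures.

1140 L/s

Set C_mix = 7.5: (Q·1.100 + 170.0·50.40) / (Q + 170.0) = 7.5
→ Q = 170.0·(50.40 − 7.5)/(7.5 − 1.100) = 1140 L/s.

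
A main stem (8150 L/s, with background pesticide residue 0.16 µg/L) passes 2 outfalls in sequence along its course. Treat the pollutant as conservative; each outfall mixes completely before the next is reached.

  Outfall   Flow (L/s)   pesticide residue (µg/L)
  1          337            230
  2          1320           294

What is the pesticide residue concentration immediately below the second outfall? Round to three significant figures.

After outfall 1: Q = 8150 + 337.0 = 8487 L/s; C = (8150·0.1600 + 337.0·230.0)/8487 = 9.286 µg/L.
After outfall 2: Q = 8487 + 1320 = 9807 L/s; C = (8487·9.286 + 1320·294.0)/9807 = 47.61 µg/L.

47.6 µg/L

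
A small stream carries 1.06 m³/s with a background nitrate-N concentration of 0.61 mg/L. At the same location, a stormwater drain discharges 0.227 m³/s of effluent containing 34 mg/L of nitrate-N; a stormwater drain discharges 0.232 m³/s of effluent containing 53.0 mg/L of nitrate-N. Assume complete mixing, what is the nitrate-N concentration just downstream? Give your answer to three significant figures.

Flow-weighted average: C = (1.060·0.6100 + 0.2270·34.00 + 0.2320·53.00) / 1.519 = 20.66/1.519 = 13.60 mg/L.

13.6 mg/L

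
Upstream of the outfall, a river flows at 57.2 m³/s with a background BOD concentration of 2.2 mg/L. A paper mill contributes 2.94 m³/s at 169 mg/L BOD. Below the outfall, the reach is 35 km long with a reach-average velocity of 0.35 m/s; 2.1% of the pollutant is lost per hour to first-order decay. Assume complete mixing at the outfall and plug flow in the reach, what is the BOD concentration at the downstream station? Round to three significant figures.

Mixed concentration C = ΣQC/ΣQ = (57.20·2.200 + 2.940·169.0) / 60.14 = 622.7/60.14 = 10.35 mg/L.
Travel time t = 35·1000 / 0.35 = 100000 s = 27.78 h.
2.1%/h lost → k = −ln(1 − 0.021) = 0.02122 h⁻¹.
After decay, C = 10.35 × e^(−kt) = 10.35 × 0.5546 = 5.742 mg/L.

5.74 mg/L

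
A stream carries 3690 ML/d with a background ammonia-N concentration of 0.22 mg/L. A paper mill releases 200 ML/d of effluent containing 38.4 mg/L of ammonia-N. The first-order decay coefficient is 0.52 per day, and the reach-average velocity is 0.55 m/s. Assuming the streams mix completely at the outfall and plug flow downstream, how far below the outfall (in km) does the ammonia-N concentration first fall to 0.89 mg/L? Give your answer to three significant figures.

82.0 km

After mixing, C = (3690·0.2200 + 200.0·38.40) / 3890 = 8492/3890 = 2.183 mg/L.
Set 2.183·exp(−k·t) = 0.89 → t = ln(2.183/0.89)/k = 149100 s = 41.41 h.
Distance = v·t = 0.55·149100 = 81990 m = 81.99 km.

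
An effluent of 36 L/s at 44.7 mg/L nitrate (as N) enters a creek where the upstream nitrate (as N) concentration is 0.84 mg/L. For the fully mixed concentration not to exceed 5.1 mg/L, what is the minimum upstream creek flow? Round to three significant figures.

335 L/s

Set C_mix = 5.1: (Q·0.8400 + 36.00·44.70) / (Q + 36.00) = 5.1
→ Q = 36.00·(44.70 − 5.1)/(5.1 − 0.8400) = 334.6 L/s.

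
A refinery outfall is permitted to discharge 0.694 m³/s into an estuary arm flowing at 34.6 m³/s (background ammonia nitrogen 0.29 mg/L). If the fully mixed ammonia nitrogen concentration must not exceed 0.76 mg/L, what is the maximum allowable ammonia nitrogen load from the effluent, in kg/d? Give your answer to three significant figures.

1450 kg/d

Mass balance at the limit: 34.60·0.2900 + 0.6940·Cₑ = 35.29·0.76 → Cₑ = 24.19 mg/L.
Load = 0.6940 m³/s × 24.19 g/m³ × 86 400 s/d = 1451 kg/d.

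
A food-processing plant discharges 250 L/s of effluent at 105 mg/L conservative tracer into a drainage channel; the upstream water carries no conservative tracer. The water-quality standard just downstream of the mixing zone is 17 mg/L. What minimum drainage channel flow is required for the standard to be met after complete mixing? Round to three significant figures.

1290 L/s

Set C_mix = 17: (Q·0 + 250.0·105.0) / (Q + 250.0) = 17
→ Q = 250.0·(105.0 − 17)/(17 − 0) = 1294 L/s.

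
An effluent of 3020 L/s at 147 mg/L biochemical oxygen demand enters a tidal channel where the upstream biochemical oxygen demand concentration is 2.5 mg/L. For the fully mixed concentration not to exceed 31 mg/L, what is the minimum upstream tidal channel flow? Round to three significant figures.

Set C_mix = 31: (Q·2.500 + 3020·147.0) / (Q + 3020) = 31
→ Q = 3020·(147.0 − 31)/(31 − 2.500) = 12290 L/s.

12300 L/s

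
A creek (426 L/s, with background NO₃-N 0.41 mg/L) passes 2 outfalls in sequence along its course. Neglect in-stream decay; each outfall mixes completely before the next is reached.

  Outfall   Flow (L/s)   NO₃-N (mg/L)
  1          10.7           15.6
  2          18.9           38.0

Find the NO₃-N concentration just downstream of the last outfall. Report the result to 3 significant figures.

Below outfall 1: Q → 436.7 L/s, C = (426.0·0.4100 + 10.70·15.60)/436.7 = 0.7822 mg/L.
Below outfall 2: Q → 455.6 L/s, C = (436.7·0.7822 + 18.90·38.00)/455.6 = 2.326 mg/L.

2.33 mg/L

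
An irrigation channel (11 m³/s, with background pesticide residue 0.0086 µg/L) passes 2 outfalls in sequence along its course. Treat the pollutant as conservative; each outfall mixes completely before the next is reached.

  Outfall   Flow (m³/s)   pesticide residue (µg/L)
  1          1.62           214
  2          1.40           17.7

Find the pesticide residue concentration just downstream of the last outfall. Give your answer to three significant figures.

26.5 µg/L

After outfall 1: Q = 11.00 + 1.620 = 12.62 m³/s; C = (11.00·0.008600 + 1.620·214.0)/12.62 = 27.48 µg/L.
After outfall 2: Q = 12.62 + 1.400 = 14.02 m³/s; C = (12.62·27.48 + 1.400·17.70)/14.02 = 26.50 µg/L.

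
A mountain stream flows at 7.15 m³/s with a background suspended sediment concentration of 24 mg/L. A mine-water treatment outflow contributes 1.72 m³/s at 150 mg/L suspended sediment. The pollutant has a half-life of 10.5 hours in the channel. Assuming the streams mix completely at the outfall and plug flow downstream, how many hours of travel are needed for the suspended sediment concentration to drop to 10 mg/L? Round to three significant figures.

Mixed concentration C = ΣQC/ΣQ = (7.150·24.00 + 1.720·150.0) / 8.870 = 429.6/8.870 = 48.43 mg/L.
Half-life 10.5 h → k = ln 2 / 10.5 = 0.06601 h⁻¹ = 1.584 d⁻¹.
48.43·exp(−k·t) = 10 → t = ln(48.43/10)/k = 86030 s = 23.90 h.

23.9 h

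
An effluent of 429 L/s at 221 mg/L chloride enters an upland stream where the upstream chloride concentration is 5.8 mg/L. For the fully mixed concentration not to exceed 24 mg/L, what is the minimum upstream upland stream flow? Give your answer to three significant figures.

Set C_mix = 24: (Q·5.800 + 429.0·221.0) / (Q + 429.0) = 24
→ Q = 429.0·(221.0 − 24)/(24 − 5.800) = 4644 L/s.

4640 L/s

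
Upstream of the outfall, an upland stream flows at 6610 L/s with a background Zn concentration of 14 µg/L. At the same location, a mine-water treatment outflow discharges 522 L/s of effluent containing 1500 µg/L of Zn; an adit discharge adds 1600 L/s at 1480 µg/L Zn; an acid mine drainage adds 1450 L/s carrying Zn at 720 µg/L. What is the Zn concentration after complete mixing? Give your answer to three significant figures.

421 µg/L

Mass balance: C = (6610·14.00 + 522.0·1500 + 1600·1480 + 1450·720.0) / 10180 = 4288000/10180 = 421.1 µg/L.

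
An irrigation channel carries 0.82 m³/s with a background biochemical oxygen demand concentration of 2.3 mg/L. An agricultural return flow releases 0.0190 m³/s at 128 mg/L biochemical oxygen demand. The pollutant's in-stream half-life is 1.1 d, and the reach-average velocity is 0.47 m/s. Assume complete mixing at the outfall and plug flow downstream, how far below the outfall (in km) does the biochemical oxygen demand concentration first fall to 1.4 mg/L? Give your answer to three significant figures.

83.9 km

Mass balance: C = (0.8200·2.300 + 0.01900·128.0) / 0.8390 = 4.318/0.8390 = 5.147 mg/L.
Half-life 1.1 d → k = ln 2 / 1.1 = 0.6301 d⁻¹.
Set 5.147·exp(−k·t) = 1.4 → t = ln(5.147/1.4)/k = 178500 s = 49.58 h.
Distance = v·t = 0.47·178500 = 83900 m = 83.90 km.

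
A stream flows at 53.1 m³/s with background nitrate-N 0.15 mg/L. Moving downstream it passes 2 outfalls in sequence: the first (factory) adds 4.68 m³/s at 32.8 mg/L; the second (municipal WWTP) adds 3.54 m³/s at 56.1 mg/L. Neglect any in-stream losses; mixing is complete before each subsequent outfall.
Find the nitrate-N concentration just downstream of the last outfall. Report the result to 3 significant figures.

Below outfall 1: Q → 57.78 m³/s, C = (53.10·0.1500 + 4.680·32.80)/57.78 = 2.795 mg/L.
Below outfall 2: Q → 61.32 m³/s, C = (57.78·2.795 + 3.540·56.10)/61.32 = 5.872 mg/L.

5.87 mg/L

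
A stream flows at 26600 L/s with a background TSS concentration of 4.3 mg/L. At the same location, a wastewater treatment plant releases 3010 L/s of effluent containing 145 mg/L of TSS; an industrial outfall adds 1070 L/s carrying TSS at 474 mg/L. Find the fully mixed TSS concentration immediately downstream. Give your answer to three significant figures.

34.5 mg/L

After mixing, C = (26600·4.300 + 3010·145.0 + 1070·474.0) / 30680 = 1058000/30680 = 34.49 mg/L.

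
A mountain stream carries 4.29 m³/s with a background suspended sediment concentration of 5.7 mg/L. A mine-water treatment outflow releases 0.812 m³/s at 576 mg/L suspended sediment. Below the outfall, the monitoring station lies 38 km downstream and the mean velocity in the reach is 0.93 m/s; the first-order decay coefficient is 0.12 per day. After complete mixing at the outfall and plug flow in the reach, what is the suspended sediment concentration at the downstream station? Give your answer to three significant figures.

91.1 mg/L

Mass balance: C = (4.290·5.700 + 0.8120·576.0) / 5.102 = 492.2/5.102 = 96.47 mg/L.
Travel time t = 38·1000 / 0.93 = 40860 s = 11.35 h.
After decay, C = 96.47 × e^(−kt) = 96.47 × 0.9448 = 91.14 mg/L.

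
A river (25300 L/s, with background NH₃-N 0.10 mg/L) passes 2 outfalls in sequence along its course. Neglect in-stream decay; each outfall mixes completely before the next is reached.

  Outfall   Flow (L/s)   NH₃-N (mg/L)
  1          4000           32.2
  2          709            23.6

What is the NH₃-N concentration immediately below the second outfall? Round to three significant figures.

4.93 mg/L

Outfall 1: combined Q = 29300 L/s; C = (25300·0.1000 + 4000·32.20)/29300 = 4.482 mg/L.
Outfall 2: combined Q = 30010 L/s; C = (29300·4.482 + 709.0·23.60)/30010 = 4.934 mg/L.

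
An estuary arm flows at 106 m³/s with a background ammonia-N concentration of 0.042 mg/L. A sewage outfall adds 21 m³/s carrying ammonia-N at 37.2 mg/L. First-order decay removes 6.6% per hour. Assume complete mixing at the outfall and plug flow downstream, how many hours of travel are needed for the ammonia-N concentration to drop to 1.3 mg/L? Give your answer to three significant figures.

Mass balance: C = (106.0·0.04200 + 21.00·37.20) / 127.0 = 785.7/127.0 = 6.186 mg/L.
6.6%/h lost → k = −ln(1 − 0.066) = 0.06828 h⁻¹.
6.186·exp(−k·t) = 1.3 → t = ln(6.186/1.3)/k = 82250 s = 22.85 h.

22.8 h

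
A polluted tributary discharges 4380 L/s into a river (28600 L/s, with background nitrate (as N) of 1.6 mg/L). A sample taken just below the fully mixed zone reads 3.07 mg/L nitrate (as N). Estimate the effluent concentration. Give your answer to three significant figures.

Mass balance: 28600·1.600 + 4380·Cₑ = 32980·3.070
→ Cₑ = (32980·3.070 − 28600·1.600) / 4380 = 12.67 mg/L.

12.7 mg/L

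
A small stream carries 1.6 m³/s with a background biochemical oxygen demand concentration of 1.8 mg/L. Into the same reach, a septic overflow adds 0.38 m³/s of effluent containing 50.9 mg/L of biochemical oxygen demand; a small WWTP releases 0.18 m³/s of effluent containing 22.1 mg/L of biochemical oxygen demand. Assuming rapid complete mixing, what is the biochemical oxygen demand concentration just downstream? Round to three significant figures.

12.1 mg/L

Mixed concentration C = ΣQC/ΣQ = (1.600·1.800 + 0.3800·50.90 + 0.1800·22.10) / 2.160 = 26.20/2.160 = 12.13 mg/L.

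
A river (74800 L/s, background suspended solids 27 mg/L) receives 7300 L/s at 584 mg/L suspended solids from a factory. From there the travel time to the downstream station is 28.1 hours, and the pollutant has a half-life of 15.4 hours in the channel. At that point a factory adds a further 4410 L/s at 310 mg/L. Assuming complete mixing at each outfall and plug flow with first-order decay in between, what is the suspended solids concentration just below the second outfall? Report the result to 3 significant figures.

36.3 mg/L

Flow-weighted average: C = (74800·27.00 + 7300·584.0) / 82100 = 6283000/82100 = 76.53 mg/L; combined flow 82100 L/s.
Half-life 15.4 h → k = ln 2 / 15.4 = 0.04501 h⁻¹ = 1.080 d⁻¹.
Decay over the reach: 76.53·exp(−kt) = 76.53·0.2823 = 21.60 mg/L.
At the second outfall, C = (82100·21.60 + 4410·310.0) / (82100 + 4410) = 36.31 mg/L.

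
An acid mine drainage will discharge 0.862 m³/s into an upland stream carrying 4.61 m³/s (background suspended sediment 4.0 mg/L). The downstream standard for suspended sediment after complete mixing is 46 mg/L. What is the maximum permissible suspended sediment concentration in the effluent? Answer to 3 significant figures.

At the limit, (Qr·Cr + Qe·Cₑ)/(Qr + Qe) = 46:
Cₑ = (5.472·46 − 4.610·4.000) / 0.8620 = 270.6 mg/L.

271 mg/L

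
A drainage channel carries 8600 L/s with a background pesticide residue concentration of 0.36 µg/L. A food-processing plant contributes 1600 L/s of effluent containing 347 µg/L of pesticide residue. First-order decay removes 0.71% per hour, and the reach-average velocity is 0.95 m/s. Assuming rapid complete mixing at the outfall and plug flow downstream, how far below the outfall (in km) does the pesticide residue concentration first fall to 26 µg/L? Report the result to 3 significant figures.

Mass balance: C = (8600·0.3600 + 1600·347.0) / 10200 = 558300/10200 = 54.73 µg/L.
0.71%/h lost → k = −ln(1 − 0.0071) = 0.007125 h⁻¹.
Set 54.73·exp(−k·t) = 26 → t = ln(54.73/26)/k = 376100 s = 104.5 h.
Distance = v·t = 0.95·376100 = 357300 m = 357.3 km.

357 km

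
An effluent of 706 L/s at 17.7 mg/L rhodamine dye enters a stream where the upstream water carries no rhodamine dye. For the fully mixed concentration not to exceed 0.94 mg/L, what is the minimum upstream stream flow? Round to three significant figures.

Set C_mix = 0.94: (Q·0 + 706.0·17.70) / (Q + 706.0) = 0.94
→ Q = 706.0·(17.70 − 0.94)/(0.94 − 0) = 12590 L/s.

12600 L/s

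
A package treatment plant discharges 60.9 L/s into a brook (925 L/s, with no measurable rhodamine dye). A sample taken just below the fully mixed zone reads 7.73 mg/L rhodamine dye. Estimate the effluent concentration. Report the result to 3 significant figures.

Mass balance: 925.0·0 + 60.90·Cₑ = 985.9·7.730
→ Cₑ = (985.9·7.730 − 925.0·0) / 60.90 = 125.1 mg/L.

125 mg/L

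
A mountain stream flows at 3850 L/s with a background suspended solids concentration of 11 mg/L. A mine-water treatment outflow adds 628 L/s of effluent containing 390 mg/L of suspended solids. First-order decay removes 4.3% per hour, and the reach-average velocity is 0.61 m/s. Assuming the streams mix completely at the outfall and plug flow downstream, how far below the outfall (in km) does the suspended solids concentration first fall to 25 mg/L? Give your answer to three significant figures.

47.1 km

Flow-weighted average: C = (3850·11.00 + 628.0·390.0) / 4478 = 287300/4478 = 64.15 mg/L.
4.3%/h lost → k = −ln(1 − 0.043) = 0.04395 h⁻¹.
Set 64.15·exp(−k·t) = 25 → t = ln(64.15/25)/k = 77190 s = 21.44 h.
Distance = v·t = 0.61·77190 = 47080 m = 47.08 km.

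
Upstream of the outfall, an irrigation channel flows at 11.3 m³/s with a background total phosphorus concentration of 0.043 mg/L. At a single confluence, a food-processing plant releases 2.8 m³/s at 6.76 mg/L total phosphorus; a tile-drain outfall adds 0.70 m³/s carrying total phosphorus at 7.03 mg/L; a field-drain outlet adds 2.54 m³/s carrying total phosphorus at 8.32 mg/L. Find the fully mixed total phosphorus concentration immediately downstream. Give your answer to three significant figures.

After mixing, C = (11.30·0.04300 + 2.800·6.760 + 0.7000·7.030 + 2.540·8.320) / 17.34 = 45.47/17.34 = 2.622 mg/L.

2.62 mg/L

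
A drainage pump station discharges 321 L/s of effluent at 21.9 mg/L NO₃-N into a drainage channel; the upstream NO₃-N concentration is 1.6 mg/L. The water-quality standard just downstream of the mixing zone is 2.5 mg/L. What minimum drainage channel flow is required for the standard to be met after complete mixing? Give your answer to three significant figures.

6920 L/s

Set C_mix = 2.5: (Q·1.600 + 321.0·21.90) / (Q + 321.0) = 2.5
→ Q = 321.0·(21.90 − 2.5)/(2.5 − 1.600) = 6919 L/s.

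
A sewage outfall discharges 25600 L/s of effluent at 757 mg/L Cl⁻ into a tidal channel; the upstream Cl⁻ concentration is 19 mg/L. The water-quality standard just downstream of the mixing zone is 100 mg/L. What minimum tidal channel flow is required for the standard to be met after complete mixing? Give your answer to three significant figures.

Set C_mix = 100: (Q·19.00 + 25600·757.0) / (Q + 25600) = 100
→ Q = 25600·(757.0 − 100)/(100 − 19.00) = 207600 L/s.

208000 L/s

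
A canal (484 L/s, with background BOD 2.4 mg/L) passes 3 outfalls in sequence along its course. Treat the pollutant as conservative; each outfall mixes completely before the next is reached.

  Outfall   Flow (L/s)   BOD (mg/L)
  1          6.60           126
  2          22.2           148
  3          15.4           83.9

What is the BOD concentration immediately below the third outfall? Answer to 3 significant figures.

12.4 mg/L

Below outfall 1: Q → 490.6 L/s, C = (484.0·2.400 + 6.600·126.0)/490.6 = 4.063 mg/L.
Below outfall 2: Q → 512.8 L/s, C = (490.6·4.063 + 22.20·148.0)/512.8 = 10.29 mg/L.
Below outfall 3: Q → 528.2 L/s, C = (512.8·10.29 + 15.40·83.90)/528.2 = 12.44 mg/L.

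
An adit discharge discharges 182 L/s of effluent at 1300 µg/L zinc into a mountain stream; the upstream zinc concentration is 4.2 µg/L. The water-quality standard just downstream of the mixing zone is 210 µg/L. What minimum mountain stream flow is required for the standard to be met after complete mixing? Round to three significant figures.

964 L/s

Set C_mix = 210: (Q·4.200 + 182.0·1300) / (Q + 182.0) = 210
→ Q = 182.0·(1300 − 210)/(210 − 4.200) = 963.9 L/s.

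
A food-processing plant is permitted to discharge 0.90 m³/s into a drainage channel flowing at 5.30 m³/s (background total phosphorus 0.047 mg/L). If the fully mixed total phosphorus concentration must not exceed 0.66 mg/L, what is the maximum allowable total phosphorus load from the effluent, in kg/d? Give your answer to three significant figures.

332 kg/d

Mass balance at the limit: 5.300·0.04700 + 0.9000·Cₑ = 6.200·0.66 → Cₑ = 4.270 mg/L.
Load = 0.9000 m³/s × 4.270 g/m³ × 86 400 s/d = 332.0 kg/d.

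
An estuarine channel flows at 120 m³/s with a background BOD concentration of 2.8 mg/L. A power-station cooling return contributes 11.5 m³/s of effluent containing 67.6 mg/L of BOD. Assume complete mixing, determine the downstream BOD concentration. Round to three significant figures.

8.47 mg/L

Mixed concentration C = ΣQC/ΣQ = (120.0·2.800 + 11.50·67.60) / 131.5 = 1113/131.5 = 8.467 mg/L.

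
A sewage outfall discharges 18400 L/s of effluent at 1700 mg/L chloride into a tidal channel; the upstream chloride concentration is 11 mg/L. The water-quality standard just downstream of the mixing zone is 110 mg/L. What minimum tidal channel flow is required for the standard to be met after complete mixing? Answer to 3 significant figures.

296000 L/s

Set C_mix = 110: (Q·11.00 + 18400·1700) / (Q + 18400) = 110
→ Q = 18400·(1700 − 110)/(110 − 11.00) = 295500 L/s.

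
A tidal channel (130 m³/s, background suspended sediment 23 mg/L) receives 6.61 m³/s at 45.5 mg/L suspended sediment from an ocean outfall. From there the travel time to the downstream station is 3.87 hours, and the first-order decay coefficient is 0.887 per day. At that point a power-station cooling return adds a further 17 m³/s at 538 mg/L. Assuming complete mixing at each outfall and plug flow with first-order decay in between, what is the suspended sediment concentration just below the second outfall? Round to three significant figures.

78.1 mg/L

Flow-weighted average: C = (130.0·23.00 + 6.610·45.50) / 136.6 = 3291/136.6 = 24.09 mg/L; combined flow 136.6 m³/s.
Decay over the reach: 24.09·exp(−kt) = 24.09·0.8667 = 20.88 mg/L.
Second outfall: C = (136.6·20.88 + 17.00·538.0)/153.6 = 78.11 mg/L.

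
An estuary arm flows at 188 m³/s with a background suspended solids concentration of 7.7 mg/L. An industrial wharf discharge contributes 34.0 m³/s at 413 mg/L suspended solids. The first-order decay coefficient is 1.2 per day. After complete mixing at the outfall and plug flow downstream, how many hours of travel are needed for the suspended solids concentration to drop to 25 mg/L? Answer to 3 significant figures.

20.5 h

Conservation of mass: C = (188.0·7.700 + 34.00·413.0) / 222.0 = 15490/222.0 = 69.77 mg/L.
69.77·exp(−k·t) = 25 → t = ln(69.77/25)/k = 73900 s = 20.53 h.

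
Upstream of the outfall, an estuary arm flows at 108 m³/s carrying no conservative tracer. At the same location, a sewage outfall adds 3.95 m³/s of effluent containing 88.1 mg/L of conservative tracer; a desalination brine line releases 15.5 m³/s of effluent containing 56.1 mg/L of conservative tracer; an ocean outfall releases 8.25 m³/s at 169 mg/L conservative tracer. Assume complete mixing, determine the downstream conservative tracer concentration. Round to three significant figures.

Conservation of mass: C = (108.0·0 + 3.950·88.10 + 15.50·56.10 + 8.250·169.0) / 135.7 = 2612/135.7 = 19.25 mg/L.

19.2 mg/L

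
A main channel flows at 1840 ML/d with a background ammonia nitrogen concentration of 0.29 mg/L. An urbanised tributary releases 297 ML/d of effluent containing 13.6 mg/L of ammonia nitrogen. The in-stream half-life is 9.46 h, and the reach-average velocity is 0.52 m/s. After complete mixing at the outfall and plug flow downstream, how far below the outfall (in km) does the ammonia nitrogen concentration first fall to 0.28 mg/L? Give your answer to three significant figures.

52.0 km

Flow-weighted average: C = (1840·0.2900 + 297.0·13.60) / 2137 = 4573/2137 = 2.140 mg/L.
Half-life 9.46 h → k = ln 2 / 9.46 = 0.07327 h⁻¹ = 1.759 d⁻¹.
Set 2.140·exp(−k·t) = 0.28 → t = ln(2.140/0.28)/k = 99920 s = 27.76 h.
Distance = v·t = 0.52·99920 = 51960 m = 51.96 km.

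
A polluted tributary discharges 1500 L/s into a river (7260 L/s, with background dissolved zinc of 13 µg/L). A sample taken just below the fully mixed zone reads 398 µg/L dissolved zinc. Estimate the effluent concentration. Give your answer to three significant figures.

2260 µg/L

Mass balance: 7260·13.00 + 1500·Cₑ = 8760·398.0
→ Cₑ = (8760·398.0 − 7260·13.00) / 1500 = 2261 µg/L.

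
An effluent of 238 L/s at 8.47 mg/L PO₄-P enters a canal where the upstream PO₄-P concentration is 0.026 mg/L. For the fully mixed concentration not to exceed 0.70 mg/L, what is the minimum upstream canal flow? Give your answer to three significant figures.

2740 L/s

Set C_mix = 0.70: (Q·0.02600 + 238.0·8.470) / (Q + 238.0) = 0.70
→ Q = 238.0·(8.470 − 0.70)/(0.70 − 0.02600) = 2744 L/s.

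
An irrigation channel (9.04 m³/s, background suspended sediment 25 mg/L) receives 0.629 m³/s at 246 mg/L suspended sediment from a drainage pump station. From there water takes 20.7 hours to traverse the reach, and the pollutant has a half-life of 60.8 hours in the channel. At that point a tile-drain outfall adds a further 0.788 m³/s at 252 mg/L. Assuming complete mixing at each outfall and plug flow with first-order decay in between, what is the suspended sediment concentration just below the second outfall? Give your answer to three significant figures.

47.7 mg/L

After mixing, C = (9.040·25.00 + 0.6290·246.0) / 9.669 = 380.7/9.669 = 39.38 mg/L; combined flow 9.669 m³/s.
Half-life 60.8 h → k = ln 2 / 60.8 = 0.01140 h⁻¹ = 0.2736 d⁻¹.
Applying C = C₀e^(−kt): 39.38 × 0.7898 = 31.10 mg/L.
At the second outfall, C = (9.669·31.10 + 0.7880·252.0) / (9.669 + 0.7880) = 47.75 mg/L.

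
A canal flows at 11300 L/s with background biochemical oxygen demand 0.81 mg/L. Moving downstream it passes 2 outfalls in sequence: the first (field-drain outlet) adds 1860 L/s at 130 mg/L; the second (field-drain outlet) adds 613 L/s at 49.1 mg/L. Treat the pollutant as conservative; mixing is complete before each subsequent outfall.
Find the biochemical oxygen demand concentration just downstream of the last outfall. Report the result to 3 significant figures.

20.4 mg/L

Below outfall 1: Q → 13160 L/s, C = (11300·0.8100 + 1860·130.0)/13160 = 19.07 mg/L.
Below outfall 2: Q → 13770 L/s, C = (13160·19.07 + 613.0·49.10)/13770 = 20.41 mg/L.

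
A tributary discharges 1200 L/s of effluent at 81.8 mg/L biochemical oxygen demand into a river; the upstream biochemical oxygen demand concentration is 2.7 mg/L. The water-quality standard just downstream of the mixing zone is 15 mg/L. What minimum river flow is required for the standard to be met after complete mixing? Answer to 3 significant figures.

Set C_mix = 15: (Q·2.700 + 1200·81.80) / (Q + 1200) = 15
→ Q = 1200·(81.80 − 15)/(15 − 2.700) = 6517 L/s.

6520 L/s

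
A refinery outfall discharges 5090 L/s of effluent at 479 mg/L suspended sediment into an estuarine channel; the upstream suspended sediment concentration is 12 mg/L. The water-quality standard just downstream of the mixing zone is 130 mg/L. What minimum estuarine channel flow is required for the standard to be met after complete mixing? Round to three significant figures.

15100 L/s

Set C_mix = 130: (Q·12.00 + 5090·479.0) / (Q + 5090) = 130
→ Q = 5090·(479.0 − 130)/(130 − 12.00) = 15050 L/s.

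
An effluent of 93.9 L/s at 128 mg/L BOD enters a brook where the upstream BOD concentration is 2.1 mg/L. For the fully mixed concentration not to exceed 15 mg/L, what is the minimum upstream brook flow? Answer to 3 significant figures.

Set C_mix = 15: (Q·2.100 + 93.90·128.0) / (Q + 93.90) = 15
→ Q = 93.90·(128.0 − 15)/(15 − 2.100) = 822.5 L/s.

823 L/s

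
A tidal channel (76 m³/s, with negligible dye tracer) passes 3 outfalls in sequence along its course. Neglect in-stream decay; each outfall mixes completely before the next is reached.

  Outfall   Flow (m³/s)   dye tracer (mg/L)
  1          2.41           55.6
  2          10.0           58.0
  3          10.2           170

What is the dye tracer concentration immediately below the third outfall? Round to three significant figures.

24.8 mg/L

Below outfall 1: Q → 78.41 m³/s, C = (76.00·0 + 2.410·55.60)/78.41 = 1.709 mg/L.
Below outfall 2: Q → 88.41 m³/s, C = (78.41·1.709 + 10.00·58.00)/88.41 = 8.076 mg/L.
Below outfall 3: Q → 98.61 m³/s, C = (88.41·8.076 + 10.20·170.0)/98.61 = 24.83 mg/L.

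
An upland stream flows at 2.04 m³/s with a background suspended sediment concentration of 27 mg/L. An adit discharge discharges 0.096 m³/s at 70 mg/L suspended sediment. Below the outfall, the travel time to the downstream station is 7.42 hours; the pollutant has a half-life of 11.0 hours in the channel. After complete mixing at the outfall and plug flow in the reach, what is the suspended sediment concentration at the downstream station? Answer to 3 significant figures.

18.1 mg/L

Flow-weighted average: C = (2.040·27.00 + 0.09600·70.00) / 2.136 = 61.80/2.136 = 28.93 mg/L.
Half-life 11.0 h → k = ln 2 / 11.0 = 0.06301 h⁻¹ = 1.512 d⁻¹.
First-order decay: C = 28.93·exp(−k·t) = 28.93·0.6265 = 18.13 mg/L.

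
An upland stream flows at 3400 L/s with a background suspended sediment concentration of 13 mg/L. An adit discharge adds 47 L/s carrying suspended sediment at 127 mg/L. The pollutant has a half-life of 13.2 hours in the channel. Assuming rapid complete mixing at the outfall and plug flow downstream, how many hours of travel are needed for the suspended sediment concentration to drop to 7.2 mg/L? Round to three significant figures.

13.4 h

Mass balance: C = (3400·13.00 + 47.00·127.0) / 3447 = 50170/3447 = 14.55 mg/L.
Half-life 13.2 h → k = ln 2 / 13.2 = 0.05251 h⁻¹ = 1.260 d⁻¹.
14.55·exp(−k·t) = 7.2 → t = ln(14.55/7.2)/k = 48250 s = 13.40 h.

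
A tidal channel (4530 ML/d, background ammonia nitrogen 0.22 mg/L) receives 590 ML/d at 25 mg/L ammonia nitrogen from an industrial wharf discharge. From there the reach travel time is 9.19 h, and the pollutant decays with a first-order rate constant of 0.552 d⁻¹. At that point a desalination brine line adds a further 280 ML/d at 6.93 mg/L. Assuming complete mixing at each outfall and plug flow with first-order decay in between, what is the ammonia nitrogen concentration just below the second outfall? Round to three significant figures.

After mixing, C = (4530·0.2200 + 590.0·25.00) / 5120 = 15750/5120 = 3.076 mg/L; combined flow 5120 ML/d.
Applying C = C₀e^(−kt): 3.076 × 0.8095 = 2.490 mg/L.
Second outfall: C = (5120·2.490 + 280.0·6.930)/5400 = 2.720 mg/L.

2.72 mg/L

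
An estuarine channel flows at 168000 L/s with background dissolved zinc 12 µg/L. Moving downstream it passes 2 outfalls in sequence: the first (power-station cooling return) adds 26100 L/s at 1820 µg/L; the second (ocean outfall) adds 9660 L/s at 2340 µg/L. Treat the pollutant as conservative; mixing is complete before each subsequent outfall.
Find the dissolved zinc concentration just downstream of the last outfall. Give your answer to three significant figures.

Outfall 1: combined Q = 194100 L/s; C = (168000·12.00 + 26100·1820)/194100 = 255.1 µg/L.
Outfall 2: combined Q = 203800 L/s; C = (194100·255.1 + 9660·2340)/203800 = 354.0 µg/L.

354 µg/L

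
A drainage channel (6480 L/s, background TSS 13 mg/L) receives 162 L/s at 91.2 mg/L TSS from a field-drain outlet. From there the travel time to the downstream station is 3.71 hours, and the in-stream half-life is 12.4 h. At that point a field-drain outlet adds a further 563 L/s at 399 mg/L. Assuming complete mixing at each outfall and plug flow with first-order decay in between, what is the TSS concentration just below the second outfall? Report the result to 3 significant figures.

42.3 mg/L

After mixing, C = (6480·13.00 + 162.0·91.20) / 6642 = 99010/6642 = 14.91 mg/L; combined flow 6642 L/s.
Half-life 12.4 h → k = ln 2 / 12.4 = 0.05590 h⁻¹ = 1.342 d⁻¹.
After decay, C = 14.91 × e^(−kt) = 14.91 × 0.8127 = 12.12 mg/L.
Second outfall: C = (6642·12.12 + 563.0·399.0)/7205 = 42.35 mg/L.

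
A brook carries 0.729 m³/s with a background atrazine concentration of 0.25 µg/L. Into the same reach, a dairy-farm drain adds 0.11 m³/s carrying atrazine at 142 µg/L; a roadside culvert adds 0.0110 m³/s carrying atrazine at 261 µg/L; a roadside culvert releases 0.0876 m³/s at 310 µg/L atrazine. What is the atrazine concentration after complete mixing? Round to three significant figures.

48.9 µg/L

After mixing, C = (0.7290·0.2500 + 0.1100·142.0 + 0.01100·261.0 + 0.08760·310.0) / 0.9376 = 45.83/0.9376 = 48.88 µg/L.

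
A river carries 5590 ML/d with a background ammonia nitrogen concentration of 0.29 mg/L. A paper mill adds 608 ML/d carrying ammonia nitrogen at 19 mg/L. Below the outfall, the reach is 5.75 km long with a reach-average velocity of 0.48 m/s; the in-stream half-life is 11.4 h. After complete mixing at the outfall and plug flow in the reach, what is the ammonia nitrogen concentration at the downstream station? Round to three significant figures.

1.74 mg/L

Flow-weighted average: C = (5590·0.2900 + 608.0·19.00) / 6198 = 13170/6198 = 2.125 mg/L.
Travel time t = 5.75·1000 / 0.48 = 11980 s = 3.328 h.
Half-life 11.4 h → k = ln 2 / 11.4 = 0.06080 h⁻¹ = 1.459 d⁻¹.
Applying C = C₀e^(−kt): 2.125 × 0.8168 = 1.736 mg/L.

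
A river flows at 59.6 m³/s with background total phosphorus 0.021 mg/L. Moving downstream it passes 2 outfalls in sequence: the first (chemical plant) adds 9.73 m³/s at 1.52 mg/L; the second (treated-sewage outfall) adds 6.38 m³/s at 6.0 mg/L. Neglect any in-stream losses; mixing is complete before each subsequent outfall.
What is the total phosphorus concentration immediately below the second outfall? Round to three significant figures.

0.717 mg/L

Outfall 1: combined Q = 69.33 m³/s; C = (59.60·0.02100 + 9.730·1.520)/69.33 = 0.2314 mg/L.
Outfall 2: combined Q = 75.71 m³/s; C = (69.33·0.2314 + 6.380·6.000)/75.71 = 0.7175 mg/L.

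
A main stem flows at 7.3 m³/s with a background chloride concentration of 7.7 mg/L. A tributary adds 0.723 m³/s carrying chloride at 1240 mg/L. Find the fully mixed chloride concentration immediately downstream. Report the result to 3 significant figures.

Mass balance: C = (7.300·7.700 + 0.7230·1240) / 8.023 = 952.7/8.023 = 118.7 mg/L.

119 mg/L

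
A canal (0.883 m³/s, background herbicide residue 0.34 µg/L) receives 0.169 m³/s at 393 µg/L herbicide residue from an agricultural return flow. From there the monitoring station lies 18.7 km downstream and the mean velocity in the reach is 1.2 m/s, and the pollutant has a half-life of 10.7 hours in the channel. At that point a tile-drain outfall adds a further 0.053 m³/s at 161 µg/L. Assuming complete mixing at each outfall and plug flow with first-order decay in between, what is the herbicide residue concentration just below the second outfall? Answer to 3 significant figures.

53.3 µg/L

Mass balance: C = (0.8830·0.3400 + 0.1690·393.0) / 1.052 = 66.72/1.052 = 63.42 µg/L; combined flow 1.052 m³/s.
Travel time t = 18.7·1000 / 1.2 = 15580 s = 4.329 h.
Half-life 10.7 h → k = ln 2 / 10.7 = 0.06478 h⁻¹ = 1.555 d⁻¹.
Applying C = C₀e^(−kt): 63.42 × 0.7555 = 47.91 µg/L.
Second outfall: C = (1.052·47.91 + 0.05300·161.0)/1.105 = 53.34 µg/L.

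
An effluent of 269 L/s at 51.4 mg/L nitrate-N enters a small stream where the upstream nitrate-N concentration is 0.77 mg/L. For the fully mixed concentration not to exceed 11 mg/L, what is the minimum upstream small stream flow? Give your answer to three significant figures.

Set C_mix = 11: (Q·0.7700 + 269.0·51.40) / (Q + 269.0) = 11
→ Q = 269.0·(51.40 − 11)/(11 − 0.7700) = 1062 L/s.

1060 L/s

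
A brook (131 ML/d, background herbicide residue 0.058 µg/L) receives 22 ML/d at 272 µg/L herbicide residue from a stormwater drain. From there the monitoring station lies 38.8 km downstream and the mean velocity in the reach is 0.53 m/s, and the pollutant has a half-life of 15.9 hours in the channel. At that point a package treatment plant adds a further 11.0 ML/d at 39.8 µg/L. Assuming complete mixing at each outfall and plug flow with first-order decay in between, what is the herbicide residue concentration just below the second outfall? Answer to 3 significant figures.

17.7 µg/L

Mass balance: C = (131.0·0.05800 + 22.00·272.0) / 153.0 = 5992/153.0 = 39.16 µg/L; combined flow 153.0 ML/d.
Travel time t = 38.8·1000 / 0.53 = 73210 s = 20.34 h.
Half-life 15.9 h → k = ln 2 / 15.9 = 0.04359 h⁻¹ = 1.046 d⁻¹.
Applying C = C₀e^(−kt): 39.16 × 0.4121 = 16.14 µg/L.
At the second outfall, C = (153.0·16.14 + 11.00·39.80) / (153.0 + 11.00) = 17.72 µg/L.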